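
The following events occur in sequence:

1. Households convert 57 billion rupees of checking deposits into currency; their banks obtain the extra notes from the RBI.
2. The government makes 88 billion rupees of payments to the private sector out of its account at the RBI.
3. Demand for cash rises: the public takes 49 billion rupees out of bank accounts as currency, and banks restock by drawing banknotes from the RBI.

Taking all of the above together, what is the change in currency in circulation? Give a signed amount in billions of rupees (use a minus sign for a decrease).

+106 billion

RBI balance sheet:
  Assets:      no change
  Liabilities: Bank reserves −18B, Currency in circulation +106B, Government deposits −88B
Commercial banking system:
  Assets:      Reserves at CB −18B
  Liabilities: Checkable deposits −18B
So the change in currency in circulation is +106 billion.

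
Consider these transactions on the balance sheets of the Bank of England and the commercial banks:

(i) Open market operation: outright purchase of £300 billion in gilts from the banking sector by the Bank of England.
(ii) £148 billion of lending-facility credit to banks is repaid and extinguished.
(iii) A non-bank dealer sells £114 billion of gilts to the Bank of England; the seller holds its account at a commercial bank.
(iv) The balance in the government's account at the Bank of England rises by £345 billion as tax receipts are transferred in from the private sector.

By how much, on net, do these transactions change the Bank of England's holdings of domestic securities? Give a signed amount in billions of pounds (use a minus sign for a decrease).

+£414 billion

Bank of England balance sheet:
  Assets:      Securities +£414B, Loans to banks −£148B
  Liabilities: Bank reserves −£79B, Government deposits +£345B
Commercial banking system:
  Assets:      Reserves at CB −£79B, Securities −£300B
  Liabilities: Checkable deposits −£231B, Borrowings from CB −£148B
So the change in the Bank of England's holdings of domestic securities is +£414 billion.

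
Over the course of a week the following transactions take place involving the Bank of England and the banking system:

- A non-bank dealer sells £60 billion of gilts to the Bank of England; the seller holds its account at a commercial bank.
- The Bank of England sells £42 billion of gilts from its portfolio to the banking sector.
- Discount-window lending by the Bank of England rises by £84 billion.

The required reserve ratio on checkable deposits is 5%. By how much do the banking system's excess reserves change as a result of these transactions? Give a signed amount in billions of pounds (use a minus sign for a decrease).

Asset purchase (from non-banks) £60 billion: reserves +£60B, deposits +£60B.
OMO sale (to banks) £42 billion: reserves −£42B, deposits 0.
Discount-window loan £84 billion: reserves +£84B, deposits 0.
Totals: Δreserves = +£102B, Δdeposits = +£60B.
Δrequired reserves = 5% × +£60B = +£3B.
Δexcess reserves = Δreserves − Δrequired = +£102B − (+£3B) = +£99 billion.

+£99 billion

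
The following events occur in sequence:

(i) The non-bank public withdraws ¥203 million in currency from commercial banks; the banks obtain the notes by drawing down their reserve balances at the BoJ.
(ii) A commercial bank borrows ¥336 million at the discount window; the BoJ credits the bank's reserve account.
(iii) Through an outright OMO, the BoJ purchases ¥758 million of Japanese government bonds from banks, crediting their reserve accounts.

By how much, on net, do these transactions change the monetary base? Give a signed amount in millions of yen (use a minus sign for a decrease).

Currency withdrawal ¥203 million: just a shift between currency and reserves — both are base money → 0.
Discount-window loan ¥336 million: BoJ balance sheet expands → +¥336M.
OMO purchase (from banks) ¥758 million: BoJ balance sheet expands → +¥758M.
Net: 0 + 336 + 758 = +¥1094 million.

+¥1094 million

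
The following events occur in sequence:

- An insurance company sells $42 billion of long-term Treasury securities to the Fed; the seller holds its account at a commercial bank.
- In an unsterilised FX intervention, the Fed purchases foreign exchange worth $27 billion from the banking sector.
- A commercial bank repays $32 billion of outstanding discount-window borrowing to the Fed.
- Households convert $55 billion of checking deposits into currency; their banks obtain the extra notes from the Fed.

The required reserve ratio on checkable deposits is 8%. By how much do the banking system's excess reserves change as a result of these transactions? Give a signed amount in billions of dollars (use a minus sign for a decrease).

-$16.96 billion

Asset purchase (from non-banks) $42 billion: reserves +$42B, deposits +$42B.
FX purchase $27 billion: reserves +$27B, deposits 0.
Discount-window repayment $32 billion: reserves −$32B, deposits 0.
Currency withdrawal $55 billion: reserves −$55B, deposits −$55B.
Totals: Δreserves = −$18B, Δdeposits = −$13B.
Δrequired reserves = 8% × −$13B = −$1.04B.
Δexcess reserves = Δreserves − Δrequired = −$18B − (−$1.04B) = -$16.96 billion.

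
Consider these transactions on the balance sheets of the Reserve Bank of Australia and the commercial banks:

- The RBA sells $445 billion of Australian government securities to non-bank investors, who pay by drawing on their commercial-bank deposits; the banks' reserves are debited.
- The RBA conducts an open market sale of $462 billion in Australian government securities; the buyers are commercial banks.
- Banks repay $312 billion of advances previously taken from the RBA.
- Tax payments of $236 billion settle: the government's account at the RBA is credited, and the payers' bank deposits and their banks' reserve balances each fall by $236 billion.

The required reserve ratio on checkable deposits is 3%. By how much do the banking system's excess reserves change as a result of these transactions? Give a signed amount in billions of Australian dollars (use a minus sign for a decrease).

-$1434.57 billion

Asset sale (to non-banks) $445 billion: reserves −$445B, deposits −$445B.
OMO sale (to banks) $462 billion: reserves −$462B, deposits 0.
Discount-window repayment $312 billion: reserves −$312B, deposits 0.
Government account inflow $236 billion: reserves −$236B, deposits −$236B.
Totals: Δreserves = −$1455B, Δdeposits = −$681B.
Δrequired reserves = 3% × −$681B = −$20.43B.
Δexcess reserves = Δreserves − Δrequired = −$1455B − (−$20.43B) = -$1434.57 billion.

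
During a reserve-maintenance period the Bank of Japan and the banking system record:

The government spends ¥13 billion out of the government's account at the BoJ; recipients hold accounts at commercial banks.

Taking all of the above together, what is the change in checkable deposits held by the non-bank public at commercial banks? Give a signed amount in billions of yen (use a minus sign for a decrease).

+¥13 billion

Government spending ¥13 billion: non-bank counterparties' bank balances rise → +¥13B.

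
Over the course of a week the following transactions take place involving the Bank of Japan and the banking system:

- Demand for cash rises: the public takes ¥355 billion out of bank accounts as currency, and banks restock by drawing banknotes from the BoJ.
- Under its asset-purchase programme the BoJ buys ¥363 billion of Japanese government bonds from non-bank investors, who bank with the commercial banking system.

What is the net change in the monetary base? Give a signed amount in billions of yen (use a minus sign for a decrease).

Currency withdrawal ¥355 billion: just a shift between currency and reserves — both are base money → 0.
Asset purchase (from non-banks) ¥363 billion: BoJ balance sheet expands → +¥363B.
Net: 0 + 363 = +¥363 billion.

+¥363 billion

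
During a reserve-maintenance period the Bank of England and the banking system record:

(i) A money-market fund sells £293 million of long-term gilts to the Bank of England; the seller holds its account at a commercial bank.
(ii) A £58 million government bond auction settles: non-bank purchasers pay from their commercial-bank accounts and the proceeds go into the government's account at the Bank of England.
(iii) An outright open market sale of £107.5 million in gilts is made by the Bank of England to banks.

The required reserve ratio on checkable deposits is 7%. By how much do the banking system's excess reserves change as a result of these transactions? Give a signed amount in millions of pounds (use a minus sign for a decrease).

Asset purchase (from non-banks) £293 million: reserves +£293M, deposits +£293M.
Government account inflow £58 million: reserves −£58M, deposits −£58M.
OMO sale (to banks) £107.5 million: reserves −£107.5M, deposits 0.
Totals: Δreserves = +£127.5M, Δdeposits = +£235M.
Δrequired reserves = 7% × +£235M = +£16.45M.
Δexcess reserves = Δreserves − Δrequired = +£127.5M − (+£16.45M) = +£111.05 million.

+£111.05 million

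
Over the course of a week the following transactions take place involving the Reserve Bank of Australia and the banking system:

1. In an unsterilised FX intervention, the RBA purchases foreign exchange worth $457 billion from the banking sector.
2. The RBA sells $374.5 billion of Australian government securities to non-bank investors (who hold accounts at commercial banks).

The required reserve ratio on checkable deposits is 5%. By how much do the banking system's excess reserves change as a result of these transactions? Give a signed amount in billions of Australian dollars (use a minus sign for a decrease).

+$101.225 billion

FX purchase $457 billion: reserves +$457B, deposits 0.
Asset sale (to non-banks) $374.5 billion: reserves −$374.5B, deposits −$374.5B.
Totals: Δreserves = +$82.5B, Δdeposits = −$374.5B.
Δrequired reserves = 5% × −$374.5B = −$18.725B.
Δexcess reserves = Δreserves − Δrequired = +$82.5B − (−$18.725B) = +$101.225 billion.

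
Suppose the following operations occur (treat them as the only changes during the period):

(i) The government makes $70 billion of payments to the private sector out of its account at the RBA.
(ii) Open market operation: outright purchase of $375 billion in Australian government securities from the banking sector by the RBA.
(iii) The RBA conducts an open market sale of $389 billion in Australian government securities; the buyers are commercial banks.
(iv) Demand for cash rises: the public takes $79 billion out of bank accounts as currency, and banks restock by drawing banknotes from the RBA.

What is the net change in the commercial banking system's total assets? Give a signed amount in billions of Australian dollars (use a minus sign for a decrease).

-$9 billion

Government spending $70 billion: bank balance sheets expand → +$70B.
OMO purchase (from banks) $375 billion: just an asset swap on bank balance sheets → 0.
OMO sale (to banks) $389 billion: just an asset swap on bank balance sheets → 0.
Currency withdrawal $79 billion: bank balance sheets shrink → −$79B.
Net: 70 + 0 + 0 − 79 = -$9 billion.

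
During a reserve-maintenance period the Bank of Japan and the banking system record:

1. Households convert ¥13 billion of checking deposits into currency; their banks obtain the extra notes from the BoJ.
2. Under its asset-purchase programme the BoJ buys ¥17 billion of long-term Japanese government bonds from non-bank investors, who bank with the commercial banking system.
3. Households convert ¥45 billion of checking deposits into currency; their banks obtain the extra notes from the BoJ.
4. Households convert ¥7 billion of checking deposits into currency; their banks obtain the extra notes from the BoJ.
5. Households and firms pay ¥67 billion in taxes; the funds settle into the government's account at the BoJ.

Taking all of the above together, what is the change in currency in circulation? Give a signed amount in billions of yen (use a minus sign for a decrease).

+¥65 billion

BoJ balance sheet:
  Assets:      Securities +¥17B
  Liabilities: Bank reserves −¥115B, Currency in circulation +¥65B, Government deposits +¥67B
Commercial banking system:
  Assets:      Reserves at CB −¥115B
  Liabilities: Checkable deposits −¥115B
So the change in currency in circulation is +¥65 billion.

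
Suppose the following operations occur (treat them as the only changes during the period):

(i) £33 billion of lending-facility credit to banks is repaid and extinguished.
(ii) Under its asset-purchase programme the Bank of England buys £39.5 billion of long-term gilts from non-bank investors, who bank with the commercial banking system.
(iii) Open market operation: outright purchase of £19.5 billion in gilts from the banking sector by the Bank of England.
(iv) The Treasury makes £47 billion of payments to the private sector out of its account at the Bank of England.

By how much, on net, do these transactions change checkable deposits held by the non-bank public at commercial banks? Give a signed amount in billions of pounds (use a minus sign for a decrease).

+£86.5 billion

Bank of England balance sheet:
  Assets:      Securities +£59B, Loans to banks −£33B
  Liabilities: Bank reserves +£73B, Government deposits −£47B
Commercial banking system:
  Assets:      Reserves at CB +£73B, Securities −£19.5B
  Liabilities: Checkable deposits +£86.5B, Borrowings from CB −£33B
So the change in checkable deposits held by the non-bank public at commercial banks is +£86.5 billion.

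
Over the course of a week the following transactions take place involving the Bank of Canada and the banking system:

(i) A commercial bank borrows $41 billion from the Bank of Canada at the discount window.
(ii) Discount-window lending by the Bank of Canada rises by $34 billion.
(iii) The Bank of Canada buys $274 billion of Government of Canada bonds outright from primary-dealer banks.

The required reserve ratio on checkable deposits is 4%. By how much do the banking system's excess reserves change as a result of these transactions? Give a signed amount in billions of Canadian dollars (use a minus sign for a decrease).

Discount-window loan $41 billion: reserves +$41B, deposits 0.
Discount-window loan $34 billion: reserves +$34B, deposits 0.
OMO purchase (from banks) $274 billion: reserves +$274B, deposits 0.
Totals: Δreserves = +$349B, Δdeposits = 0.
Δrequired reserves = 4% × 0 = 0.
Δexcess reserves = Δreserves − Δrequired = +$349B − (0) = +$349 billion.

+$349 billion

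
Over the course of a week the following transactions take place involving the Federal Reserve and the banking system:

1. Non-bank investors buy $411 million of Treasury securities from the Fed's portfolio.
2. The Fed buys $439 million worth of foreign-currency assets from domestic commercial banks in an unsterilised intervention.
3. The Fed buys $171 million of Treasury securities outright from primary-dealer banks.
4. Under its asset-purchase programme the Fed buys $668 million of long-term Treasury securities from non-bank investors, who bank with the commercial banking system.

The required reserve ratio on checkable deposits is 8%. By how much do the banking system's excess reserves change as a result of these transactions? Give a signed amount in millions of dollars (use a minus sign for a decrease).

Asset sale (to non-banks) $411 million: reserves −$411M, deposits −$411M.
FX purchase $439 million: reserves +$439M, deposits 0.
OMO purchase (from banks) $171 million: reserves +$171M, deposits 0.
Asset purchase (from non-banks) $668 million: reserves +$668M, deposits +$668M.
Totals: Δreserves = +$867M, Δdeposits = +$257M.
Δrequired reserves = 8% × +$257M = +$20.56M.
Δexcess reserves = Δreserves − Δrequired = +$867M − (+$20.56M) = +$846.44 million.

+$846.44 million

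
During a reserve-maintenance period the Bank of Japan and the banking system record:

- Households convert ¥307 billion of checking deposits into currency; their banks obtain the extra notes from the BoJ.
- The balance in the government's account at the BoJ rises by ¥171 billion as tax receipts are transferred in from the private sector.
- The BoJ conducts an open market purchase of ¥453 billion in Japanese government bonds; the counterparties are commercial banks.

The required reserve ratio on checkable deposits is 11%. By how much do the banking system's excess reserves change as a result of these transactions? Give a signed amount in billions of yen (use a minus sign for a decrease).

Currency withdrawal ¥307 billion: reserves −¥307B, deposits −¥307B.
Government account inflow ¥171 billion: reserves −¥171B, deposits −¥171B.
OMO purchase (from banks) ¥453 billion: reserves +¥453B, deposits 0.
Totals: Δreserves = −¥25B, Δdeposits = −¥478B.
Δrequired reserves = 11% × −¥478B = −¥52.58B.
Δexcess reserves = Δreserves − Δrequired = −¥25B − (−¥52.58B) = +¥27.58 billion.

+¥27.58 billion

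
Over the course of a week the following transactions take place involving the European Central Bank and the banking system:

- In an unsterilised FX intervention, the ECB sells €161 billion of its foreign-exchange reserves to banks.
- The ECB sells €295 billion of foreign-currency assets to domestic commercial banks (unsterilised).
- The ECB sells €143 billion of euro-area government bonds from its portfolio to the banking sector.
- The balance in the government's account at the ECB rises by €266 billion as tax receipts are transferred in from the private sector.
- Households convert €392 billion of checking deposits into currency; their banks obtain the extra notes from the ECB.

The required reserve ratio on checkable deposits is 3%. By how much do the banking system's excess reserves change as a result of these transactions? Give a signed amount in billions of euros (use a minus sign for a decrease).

FX sale €161 billion: reserves −€161B, deposits 0.
FX sale €295 billion: reserves −€295B, deposits 0.
OMO sale (to banks) €143 billion: reserves −€143B, deposits 0.
Government account inflow €266 billion: reserves −€266B, deposits −€266B.
Currency withdrawal €392 billion: reserves −€392B, deposits −€392B.
Totals: Δreserves = −€1257B, Δdeposits = −€658B.
Δrequired reserves = 3% × −€658B = −€19.74B.
Δexcess reserves = Δreserves − Δrequired = −€1257B − (−€19.74B) = -€1237.26 billion.

-€1237.26 billion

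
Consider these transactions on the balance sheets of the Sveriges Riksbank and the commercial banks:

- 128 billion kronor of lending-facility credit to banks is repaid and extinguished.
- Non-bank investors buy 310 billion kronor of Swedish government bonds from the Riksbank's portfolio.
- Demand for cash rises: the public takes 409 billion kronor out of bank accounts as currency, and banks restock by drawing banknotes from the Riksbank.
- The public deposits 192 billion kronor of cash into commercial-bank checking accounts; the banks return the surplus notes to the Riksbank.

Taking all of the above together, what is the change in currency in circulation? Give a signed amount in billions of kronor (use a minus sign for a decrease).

Riksbank balance sheet:
  Assets:      Securities −310B, Loans to banks −128B
  Liabilities: Bank reserves −655B, Currency in circulation +217B
So the change in currency in circulation is +217 billion.

+217 billion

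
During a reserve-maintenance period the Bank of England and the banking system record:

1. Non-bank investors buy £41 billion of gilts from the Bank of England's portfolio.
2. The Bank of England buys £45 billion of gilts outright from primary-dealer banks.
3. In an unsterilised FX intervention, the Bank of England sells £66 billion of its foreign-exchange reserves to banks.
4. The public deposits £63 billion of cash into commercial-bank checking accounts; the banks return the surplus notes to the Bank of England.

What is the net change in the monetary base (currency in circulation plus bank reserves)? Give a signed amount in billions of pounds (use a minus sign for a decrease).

-£62 billion

Asset sale (to non-banks) £41 billion: Bank of England balance sheet contracts → −£41B.
OMO purchase (from banks) £45 billion: Bank of England balance sheet expands → +£45B.
FX sale £66 billion: Bank of England balance sheet contracts → −£66B.
Currency deposit £63 billion: just a shift between currency and reserves — both are base money → 0.
Net: −41 + 45 − 66 + 0 = -£62 billion.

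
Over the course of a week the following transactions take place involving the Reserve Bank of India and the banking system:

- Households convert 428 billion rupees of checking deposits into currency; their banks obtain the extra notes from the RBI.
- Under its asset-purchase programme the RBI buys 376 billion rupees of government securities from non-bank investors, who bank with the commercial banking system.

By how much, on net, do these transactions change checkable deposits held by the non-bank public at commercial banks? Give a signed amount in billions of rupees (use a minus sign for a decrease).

RBI balance sheet:
  Assets:      Securities +376B
  Liabilities: Bank reserves −52B, Currency in circulation +428B
Commercial banking system:
  Assets:      Reserves at CB −52B
  Liabilities: Checkable deposits −52B
So the change in checkable deposits held by the non-bank public at commercial banks is -52 billion.

-52 billion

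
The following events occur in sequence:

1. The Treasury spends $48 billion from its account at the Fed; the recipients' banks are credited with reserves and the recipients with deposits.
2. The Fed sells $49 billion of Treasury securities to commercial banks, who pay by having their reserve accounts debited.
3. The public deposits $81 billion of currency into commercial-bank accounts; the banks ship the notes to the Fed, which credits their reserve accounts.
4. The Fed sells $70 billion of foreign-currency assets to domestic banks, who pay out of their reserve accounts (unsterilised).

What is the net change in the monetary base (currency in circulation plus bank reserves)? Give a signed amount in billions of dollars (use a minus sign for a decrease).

Government spending $48 billion: a non-base liability converts back to reserves → +$48B.
OMO sale (to banks) $49 billion: Fed balance sheet contracts → −$49B.
Currency deposit $81 billion: just a shift between currency and reserves — both are base money → 0.
FX sale $70 billion: Fed balance sheet contracts → −$70B.
Net: 48 − 49 + 0 − 70 = -$71 billion.

-$71 billion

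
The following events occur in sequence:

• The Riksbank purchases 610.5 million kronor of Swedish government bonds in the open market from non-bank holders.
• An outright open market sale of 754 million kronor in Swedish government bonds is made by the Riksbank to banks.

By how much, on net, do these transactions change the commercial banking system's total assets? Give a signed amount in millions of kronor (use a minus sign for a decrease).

Asset purchase (from non-banks) 610.5 million kronor: bank balance sheets expand → +610.5M.
OMO sale (to banks) 754 million kronor: just an asset swap on bank balance sheets → 0.
Net: 610.5 + 0 = +610.5 million.

+610.5 million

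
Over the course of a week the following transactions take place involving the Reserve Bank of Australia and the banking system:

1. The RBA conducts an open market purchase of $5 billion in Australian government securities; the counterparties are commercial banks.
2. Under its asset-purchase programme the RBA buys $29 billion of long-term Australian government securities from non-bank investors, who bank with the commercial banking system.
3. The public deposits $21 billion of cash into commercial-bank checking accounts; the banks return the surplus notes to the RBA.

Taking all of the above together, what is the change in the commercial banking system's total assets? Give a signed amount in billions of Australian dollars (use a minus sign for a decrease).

+$50 billion

RBA balance sheet:
  Assets:      Securities +$34B
  Liabilities: Bank reserves +$55B, Currency in circulation −$21B
Commercial banking system:
  Assets:      Reserves at CB +$55B, Securities −$5B
  Liabilities: Checkable deposits +$50B
Change in total bank assets = +$50 billion.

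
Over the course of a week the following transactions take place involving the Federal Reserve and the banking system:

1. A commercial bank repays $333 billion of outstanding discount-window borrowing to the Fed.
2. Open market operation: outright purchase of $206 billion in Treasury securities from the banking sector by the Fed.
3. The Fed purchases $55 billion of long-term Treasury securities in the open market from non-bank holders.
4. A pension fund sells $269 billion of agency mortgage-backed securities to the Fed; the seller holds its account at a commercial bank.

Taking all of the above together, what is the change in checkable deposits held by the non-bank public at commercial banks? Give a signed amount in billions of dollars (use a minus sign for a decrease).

Discount-window repayment $333 billion: the counterparty is a bank, so public deposits are unchanged → 0.
OMO purchase (from banks) $206 billion: the counterparty is a bank, so public deposits are unchanged → 0.
Asset purchase (from non-banks) $55 billion: non-bank counterparties' bank balances rise → +$55B.
Asset purchase (from non-banks) $269 billion: non-bank counterparties' bank balances rise → +$269B.
Net: 0 + 0 + 55 + 269 = +$324 billion.

+$324 billion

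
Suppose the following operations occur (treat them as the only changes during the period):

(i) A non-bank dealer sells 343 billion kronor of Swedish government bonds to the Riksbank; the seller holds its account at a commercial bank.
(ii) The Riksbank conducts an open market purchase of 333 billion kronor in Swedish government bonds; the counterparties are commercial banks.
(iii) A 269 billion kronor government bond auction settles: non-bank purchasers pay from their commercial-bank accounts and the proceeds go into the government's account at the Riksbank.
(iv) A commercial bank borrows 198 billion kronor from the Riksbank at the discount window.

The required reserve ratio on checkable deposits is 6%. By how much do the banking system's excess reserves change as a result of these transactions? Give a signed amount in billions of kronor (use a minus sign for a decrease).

+600.56 billion

Asset purchase (from non-banks) 343 billion kronor: reserves +343B, deposits +343B.
OMO purchase (from banks) 333 billion kronor: reserves +333B, deposits 0.
Government account inflow 269 billion kronor: reserves −269B, deposits −269B.
Discount-window loan 198 billion kronor: reserves +198B, deposits 0.
Totals: Δreserves = +605B, Δdeposits = +74B.
Δrequired reserves = 6% × +74B = +4.44B.
Δexcess reserves = Δreserves − Δrequired = +605B − (+4.44B) = +600.56 billion.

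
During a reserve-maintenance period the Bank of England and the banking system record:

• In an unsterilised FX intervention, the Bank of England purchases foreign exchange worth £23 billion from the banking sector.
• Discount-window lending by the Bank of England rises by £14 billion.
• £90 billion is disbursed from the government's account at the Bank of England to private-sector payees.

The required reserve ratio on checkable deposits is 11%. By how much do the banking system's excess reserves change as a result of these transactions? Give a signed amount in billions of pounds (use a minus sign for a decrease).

FX purchase £23 billion: reserves +£23B, deposits 0.
Discount-window loan £14 billion: reserves +£14B, deposits 0.
Government spending £90 billion: reserves +£90B, deposits +£90B.
Totals: Δreserves = +£127B, Δdeposits = +£90B.
Δrequired reserves = 11% × +£90B = +£9.9B.
Δexcess reserves = Δreserves − Δrequired = +£127B − (+£9.9B) = +£117.1 billion.

+£117.1 billion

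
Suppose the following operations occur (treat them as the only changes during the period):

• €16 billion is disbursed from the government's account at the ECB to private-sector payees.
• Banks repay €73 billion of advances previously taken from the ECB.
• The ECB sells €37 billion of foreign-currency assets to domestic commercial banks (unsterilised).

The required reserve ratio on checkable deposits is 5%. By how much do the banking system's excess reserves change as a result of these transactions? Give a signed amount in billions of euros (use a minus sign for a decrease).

-€94.8 billion

Government spending €16 billion: reserves +€16B, deposits +€16B.
Discount-window repayment €73 billion: reserves −€73B, deposits 0.
FX sale €37 billion: reserves −€37B, deposits 0.
Totals: Δreserves = −€94B, Δdeposits = +€16B.
Δrequired reserves = 5% × +€16B = +€0.8B.
Δexcess reserves = Δreserves − Δrequired = −€94B − (+€0.8B) = -€94.8 billion.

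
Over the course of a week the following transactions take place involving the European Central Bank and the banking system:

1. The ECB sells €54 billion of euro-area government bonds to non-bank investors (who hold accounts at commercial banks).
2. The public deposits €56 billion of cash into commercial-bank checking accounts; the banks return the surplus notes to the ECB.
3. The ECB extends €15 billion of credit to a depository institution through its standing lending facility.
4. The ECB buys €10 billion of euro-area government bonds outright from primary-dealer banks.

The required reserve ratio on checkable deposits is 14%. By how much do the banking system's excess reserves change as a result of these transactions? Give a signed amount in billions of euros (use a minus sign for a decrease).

+€26.72 billion

Asset sale (to non-banks) €54 billion: reserves −€54B, deposits −€54B.
Currency deposit €56 billion: reserves +€56B, deposits +€56B.
Discount-window loan €15 billion: reserves +€15B, deposits 0.
OMO purchase (from banks) €10 billion: reserves +€10B, deposits 0.
Totals: Δreserves = +€27B, Δdeposits = +€2B.
Δrequired reserves = 14% × +€2B = +€0.28B.
Δexcess reserves = Δreserves − Δrequired = +€27B − (+€0.28B) = +€26.72 billion.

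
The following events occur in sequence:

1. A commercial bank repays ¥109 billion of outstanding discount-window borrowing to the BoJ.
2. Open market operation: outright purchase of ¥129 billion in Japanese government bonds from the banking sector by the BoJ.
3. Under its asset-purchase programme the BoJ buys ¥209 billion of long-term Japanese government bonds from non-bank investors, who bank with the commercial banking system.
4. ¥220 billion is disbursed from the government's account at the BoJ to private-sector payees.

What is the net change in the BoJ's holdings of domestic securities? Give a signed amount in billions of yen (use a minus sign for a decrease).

+¥338 billion

BoJ balance sheet:
  Assets:      Securities +¥338B, Loans to banks −¥109B
  Liabilities: Bank reserves +¥449B, Government deposits −¥220B
Commercial banking system:
  Assets:      Reserves at CB +¥449B, Securities −¥129B
  Liabilities: Checkable deposits +¥429B, Borrowings from CB −¥109B
So the change in the BoJ's holdings of domestic securities is +¥338 billion.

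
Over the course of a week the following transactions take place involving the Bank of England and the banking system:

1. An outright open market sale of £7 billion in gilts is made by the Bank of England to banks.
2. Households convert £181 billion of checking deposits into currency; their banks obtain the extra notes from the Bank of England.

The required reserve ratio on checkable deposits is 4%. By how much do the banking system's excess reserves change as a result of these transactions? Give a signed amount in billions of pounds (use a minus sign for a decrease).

OMO sale (to banks) £7 billion: reserves −£7B, deposits 0.
Currency withdrawal £181 billion: reserves −£181B, deposits −£181B.
Totals: Δreserves = −£188B, Δdeposits = −£181B.
Δrequired reserves = 4% × −£181B = −£7.24B.
Δexcess reserves = Δreserves − Δrequired = −£188B − (−£7.24B) = -£180.76 billion.

-£180.76 billion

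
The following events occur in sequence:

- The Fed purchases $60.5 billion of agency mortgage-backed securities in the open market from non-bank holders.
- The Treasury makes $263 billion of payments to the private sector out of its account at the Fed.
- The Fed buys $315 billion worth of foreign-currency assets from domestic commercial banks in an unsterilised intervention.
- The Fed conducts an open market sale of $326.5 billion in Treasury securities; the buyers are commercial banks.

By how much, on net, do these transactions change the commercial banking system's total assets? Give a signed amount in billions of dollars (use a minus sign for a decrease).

+$323.5 billion

Asset purchase (from non-banks) $60.5 billion: bank balance sheets expand → +$60.5B.
Government spending $263 billion: bank balance sheets expand → +$263B.
FX purchase $315 billion: just an asset swap on bank balance sheets → 0.
OMO sale (to banks) $326.5 billion: just an asset swap on bank balance sheets → 0.
Net: 60.5 + 263 + 0 + 0 = +$323.5 billion.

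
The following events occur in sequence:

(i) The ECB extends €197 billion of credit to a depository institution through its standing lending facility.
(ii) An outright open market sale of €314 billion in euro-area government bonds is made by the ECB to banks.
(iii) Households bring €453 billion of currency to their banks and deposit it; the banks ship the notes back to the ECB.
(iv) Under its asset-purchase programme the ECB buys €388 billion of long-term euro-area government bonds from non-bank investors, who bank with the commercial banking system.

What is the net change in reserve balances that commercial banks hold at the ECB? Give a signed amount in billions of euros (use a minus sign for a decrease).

+€724 billion

Discount-window loan €197 billion: the loan is credited to the bank's reserve account → +€197B.
OMO sale (to banks) €314 billion: the buying banks pay out of their reserve balances → −€314B.
Currency deposit €453 billion: returned notes are swapped for reserve credit → +€453B.
Asset purchase (from non-banks) €388 billion: the ECB pays by crediting reserve accounts → +€388B.
Net: 197 − 314 + 453 + 388 = +€724 billion.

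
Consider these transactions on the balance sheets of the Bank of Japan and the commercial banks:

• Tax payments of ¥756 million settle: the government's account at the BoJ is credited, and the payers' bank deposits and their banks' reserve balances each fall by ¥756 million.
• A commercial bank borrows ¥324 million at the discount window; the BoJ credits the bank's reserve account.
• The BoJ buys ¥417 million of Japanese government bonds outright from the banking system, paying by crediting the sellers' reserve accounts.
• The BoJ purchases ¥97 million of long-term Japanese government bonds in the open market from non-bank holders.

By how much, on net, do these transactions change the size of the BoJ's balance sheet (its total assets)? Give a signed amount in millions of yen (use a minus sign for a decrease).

+¥838 million

BoJ balance sheet:
  Assets:      Securities +¥514M, Loans to banks +¥324M
  Liabilities: Bank reserves +¥82M, Government deposits +¥756M
Commercial banking system:
  Assets:      Reserves at CB +¥82M, Securities −¥417M
  Liabilities: Checkable deposits −¥659M, Borrowings from CB +¥324M
Change in total BoJ assets = +¥838 million.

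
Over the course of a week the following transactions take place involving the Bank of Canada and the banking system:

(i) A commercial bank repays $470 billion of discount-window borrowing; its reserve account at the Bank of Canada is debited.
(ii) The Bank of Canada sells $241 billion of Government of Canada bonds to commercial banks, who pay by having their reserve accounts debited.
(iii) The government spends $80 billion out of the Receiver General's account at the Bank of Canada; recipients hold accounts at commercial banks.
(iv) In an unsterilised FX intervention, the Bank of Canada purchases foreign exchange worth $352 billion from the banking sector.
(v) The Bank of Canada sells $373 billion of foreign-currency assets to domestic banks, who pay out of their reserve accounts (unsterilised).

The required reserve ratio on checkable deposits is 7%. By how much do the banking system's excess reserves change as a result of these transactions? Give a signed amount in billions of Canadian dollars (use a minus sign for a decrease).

-$657.6 billion

Discount-window repayment $470 billion: reserves −$470B, deposits 0.
OMO sale (to banks) $241 billion: reserves −$241B, deposits 0.
Government spending $80 billion: reserves +$80B, deposits +$80B.
FX purchase $352 billion: reserves +$352B, deposits 0.
FX sale $373 billion: reserves −$373B, deposits 0.
Totals: Δreserves = −$652B, Δdeposits = +$80B.
Δrequired reserves = 7% × +$80B = +$5.6B.
Δexcess reserves = Δreserves − Δrequired = −$652B − (+$5.6B) = -$657.6 billion.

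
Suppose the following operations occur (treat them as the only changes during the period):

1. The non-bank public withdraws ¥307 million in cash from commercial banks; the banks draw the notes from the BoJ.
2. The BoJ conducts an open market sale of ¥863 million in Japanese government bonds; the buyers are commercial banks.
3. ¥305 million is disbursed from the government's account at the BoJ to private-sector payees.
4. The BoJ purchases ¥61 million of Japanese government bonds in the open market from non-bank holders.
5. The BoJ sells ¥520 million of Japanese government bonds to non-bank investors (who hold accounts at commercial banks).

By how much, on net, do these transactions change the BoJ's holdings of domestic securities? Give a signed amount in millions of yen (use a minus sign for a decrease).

Currency withdrawal ¥307 million: the BoJ's securities portfolio is untouched → 0.
OMO sale (to banks) ¥863 million: securities removed from the BoJ's portfolio → −¥863M.
Government spending ¥305 million: the BoJ's securities portfolio is untouched → 0.
Asset purchase (from non-banks) ¥61 million: securities added to the BoJ's portfolio → +¥61M.
Asset sale (to non-banks) ¥520 million: securities removed from the BoJ's portfolio → −¥520M.
Net: 0 − 863 + 0 + 61 − 520 = -¥1322 million.

-¥1322 million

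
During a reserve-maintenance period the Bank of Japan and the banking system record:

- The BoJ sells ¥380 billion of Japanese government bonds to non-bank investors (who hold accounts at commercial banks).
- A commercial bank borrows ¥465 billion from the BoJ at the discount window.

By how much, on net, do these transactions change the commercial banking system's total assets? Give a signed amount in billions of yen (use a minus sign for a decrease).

+¥85 billion

BoJ balance sheet:
  Assets:      Securities −¥380B, Loans to banks +¥465B
  Liabilities: Bank reserves +¥85B
Commercial banking system:
  Assets:      Reserves at CB +¥85B
  Liabilities: Checkable deposits −¥380B, Borrowings from CB +¥465B
Change in total bank assets = +¥85 billion.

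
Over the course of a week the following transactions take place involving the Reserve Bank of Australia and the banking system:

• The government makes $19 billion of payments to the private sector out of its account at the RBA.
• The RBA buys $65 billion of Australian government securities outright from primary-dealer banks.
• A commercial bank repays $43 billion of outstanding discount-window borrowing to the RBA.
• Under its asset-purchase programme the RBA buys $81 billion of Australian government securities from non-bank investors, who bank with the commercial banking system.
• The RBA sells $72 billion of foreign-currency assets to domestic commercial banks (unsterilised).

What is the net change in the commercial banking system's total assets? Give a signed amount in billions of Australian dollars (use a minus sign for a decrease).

+$57 billion

Government spending $19 billion: bank balance sheets expand → +$19B.
OMO purchase (from banks) $65 billion: just an asset swap on bank balance sheets → 0.
Discount-window repayment $43 billion: bank balance sheets shrink → −$43B.
Asset purchase (from non-banks) $81 billion: bank balance sheets expand → +$81B.
FX sale $72 billion: just an asset swap on bank balance sheets → 0.
Net: 19 + 0 − 43 + 81 + 0 = +$57 billion.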